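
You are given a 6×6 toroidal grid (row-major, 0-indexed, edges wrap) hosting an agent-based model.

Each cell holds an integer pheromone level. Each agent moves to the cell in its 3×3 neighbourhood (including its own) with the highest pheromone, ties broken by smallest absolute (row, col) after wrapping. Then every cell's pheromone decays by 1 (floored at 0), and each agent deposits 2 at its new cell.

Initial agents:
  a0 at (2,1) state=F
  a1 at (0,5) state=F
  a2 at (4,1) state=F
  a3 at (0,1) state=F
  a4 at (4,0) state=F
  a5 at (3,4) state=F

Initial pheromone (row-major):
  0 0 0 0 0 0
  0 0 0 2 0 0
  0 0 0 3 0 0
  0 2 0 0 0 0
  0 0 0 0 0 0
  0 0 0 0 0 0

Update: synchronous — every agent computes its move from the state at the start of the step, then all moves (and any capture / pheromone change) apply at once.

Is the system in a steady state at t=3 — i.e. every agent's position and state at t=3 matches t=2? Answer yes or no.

yes

t=1: a0@(3,1) a1@(0,0) a2@(3,1) a3@(0,0) a4@(3,1) a5@(2,3) | pheromone: 4 0 0 0 0 0 / 0 0 0 1 0 0 / 0 0 0 4 0 0 / 0 7 0 0 0 0 / 0 0 0 0 0 0 / 0 0 0 0 0 0
t=2: a0@(3,1) a1@(0,0) a2@(3,1) a3@(0,0) a4@(3,1) a5@(2,3) | pheromone: 7 0 0 0 0 0 / 0 0 0 0 0 0 / 0 0 0 5 0 0 / 0 12 0 0 0 0 / 0 0 0 0 0 0 / 0 0 0 0 0 0
t=3: a0@(3,1) a1@(0,0) a2@(3,1) a3@(0,0) a4@(3,1) a5@(2,3) | pheromone: 10 0 0 0 0 0 / 0 0 0 0 0 0 / 0 0 0 6 0 0 / 0 17 0 0 0 0 / 0 0 0 0 0 0 / 0 0 0 0 0 0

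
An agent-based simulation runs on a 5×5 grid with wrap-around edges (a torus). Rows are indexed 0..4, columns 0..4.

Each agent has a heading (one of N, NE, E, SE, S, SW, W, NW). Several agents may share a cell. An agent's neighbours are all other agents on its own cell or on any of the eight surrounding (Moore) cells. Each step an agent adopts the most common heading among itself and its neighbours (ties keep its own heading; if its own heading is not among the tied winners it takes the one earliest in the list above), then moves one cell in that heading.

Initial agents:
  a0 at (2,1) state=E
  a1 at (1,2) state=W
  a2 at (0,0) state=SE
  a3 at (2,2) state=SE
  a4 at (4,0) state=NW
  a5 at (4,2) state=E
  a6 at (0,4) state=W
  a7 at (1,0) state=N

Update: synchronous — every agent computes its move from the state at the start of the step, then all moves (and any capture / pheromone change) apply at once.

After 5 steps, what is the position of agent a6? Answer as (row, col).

(0, 3)

t=1: a0@(2,2):E a1@(1,1):W a2@(1,1):SE a3@(3,3):SE a4@(3,4):NW a5@(4,3):E a6@(0,3):W a7@(0,0):N
t=2: a0@(3,3):SE a1@(1,0):W a2@(2,2):SE a3@(3,4):E a4@(2,3):NW a5@(4,4):E a6@(0,2):W a7@(4,0):N
t=3: a0@(4,4):SE a1@(1,4):W a2@(3,3):SE a3@(3,0):E a4@(3,4):SE a5@(4,0):E a6@(0,1):W a7@(4,1):E
t=4: a0@(0,0):SE a1@(1,3):W a2@(4,4):SE a3@(3,1):E a4@(4,0):SE a5@(4,1):E a6@(0,2):E a7@(4,2):E
t=5: a0@(1,1):SE a1@(1,2):W a2@(0,0):SE a3@(3,2):E a4@(0,1):SE a5@(4,2):E a6@(0,3):E a7@(4,3):E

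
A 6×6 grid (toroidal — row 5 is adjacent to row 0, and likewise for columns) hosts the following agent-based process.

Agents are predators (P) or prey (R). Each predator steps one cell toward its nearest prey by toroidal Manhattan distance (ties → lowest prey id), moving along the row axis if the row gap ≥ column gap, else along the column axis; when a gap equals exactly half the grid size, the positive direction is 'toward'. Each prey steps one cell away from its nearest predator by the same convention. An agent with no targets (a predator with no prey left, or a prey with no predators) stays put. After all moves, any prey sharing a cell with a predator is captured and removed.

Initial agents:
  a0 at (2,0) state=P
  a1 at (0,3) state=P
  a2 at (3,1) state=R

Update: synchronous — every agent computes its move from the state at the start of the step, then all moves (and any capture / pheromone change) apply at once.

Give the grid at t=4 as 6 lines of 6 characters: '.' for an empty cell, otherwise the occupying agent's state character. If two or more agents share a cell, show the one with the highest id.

t=1: a0@(3,0):P a1@(1,3):P a2@(4,1):R
t=2: a0@(4,0):P a1@(2,3):P a2@(5,1):R
t=3: a0@(5,0):P a1@(3,3):P a2@(0,1):R
t=4: a0@(0,0):P a1@(4,3):P a2@(1,1):R

P.....
.R....
......
......
...P..
......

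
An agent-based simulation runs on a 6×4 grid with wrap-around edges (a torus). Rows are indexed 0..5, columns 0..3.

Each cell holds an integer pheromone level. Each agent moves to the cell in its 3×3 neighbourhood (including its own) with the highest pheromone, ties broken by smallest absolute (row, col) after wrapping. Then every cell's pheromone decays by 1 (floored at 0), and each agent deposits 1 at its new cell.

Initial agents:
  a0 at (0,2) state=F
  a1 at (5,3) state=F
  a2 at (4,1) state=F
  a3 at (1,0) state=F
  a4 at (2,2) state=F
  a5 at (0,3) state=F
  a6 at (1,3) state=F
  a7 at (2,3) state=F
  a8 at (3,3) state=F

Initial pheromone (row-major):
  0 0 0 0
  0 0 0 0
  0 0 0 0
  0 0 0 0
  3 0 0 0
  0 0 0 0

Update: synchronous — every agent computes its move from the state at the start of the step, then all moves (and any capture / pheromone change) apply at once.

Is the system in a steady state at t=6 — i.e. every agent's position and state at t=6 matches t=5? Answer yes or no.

yes

t=1: a0@(0,1) a1@(4,0) a2@(4,0) a3@(0,0) a4@(1,1) a5@(0,0) a6@(0,0) a7@(1,0) a8@(4,0) | pheromone: 3 1 0 0 / 1 1 0 0 / 0 0 0 0 / 0 0 0 0 / 5 0 0 0 / 0 0 0 0
t=2: a0@(0,0) a1@(4,0) a2@(4,0) a3@(0,0) a4@(0,0) a5@(0,0) a6@(0,0) a7@(0,0) a8@(4,0) | pheromone: 8 0 0 0 / 0 0 0 0 / 0 0 0 0 / 0 0 0 0 / 7 0 0 0 / 0 0 0 0
t=3: a0@(0,0) a1@(4,0) a2@(4,0) a3@(0,0) a4@(0,0) a5@(0,0) a6@(0,0) a7@(0,0) a8@(4,0) | pheromone: 13 0 0 0 / 0 0 0 0 / 0 0 0 0 / 0 0 0 0 / 9 0 0 0 / 0 0 0 0
t=4: a0@(0,0) a1@(4,0) a2@(4,0) a3@(0,0) a4@(0,0) a5@(0,0) a6@(0,0) a7@(0,0) a8@(4,0) | pheromone: 18 0 0 0 / 0 0 0 0 / 0 0 0 0 / 0 0 0 0 / 11 0 0 0 / 0 0 0 0
t=5: a0@(0,0) a1@(4,0) a2@(4,0) a3@(0,0) a4@(0,0) a5@(0,0) a6@(0,0) a7@(0,0) a8@(4,0) | pheromone: 23 0 0 0 / 0 0 0 0 / 0 0 0 0 / 0 0 0 0 / 13 0 0 0 / 0 0 0 0
t=6: a0@(0,0) a1@(4,0) a2@(4,0) a3@(0,0) a4@(0,0) a5@(0,0) a6@(0,0) a7@(0,0) a8@(4,0) | pheromone: 28 0 0 0 / 0 0 0 0 / 0 0 0 0 / 0 0 0 0 / 15 0 0 0 / 0 0 0 0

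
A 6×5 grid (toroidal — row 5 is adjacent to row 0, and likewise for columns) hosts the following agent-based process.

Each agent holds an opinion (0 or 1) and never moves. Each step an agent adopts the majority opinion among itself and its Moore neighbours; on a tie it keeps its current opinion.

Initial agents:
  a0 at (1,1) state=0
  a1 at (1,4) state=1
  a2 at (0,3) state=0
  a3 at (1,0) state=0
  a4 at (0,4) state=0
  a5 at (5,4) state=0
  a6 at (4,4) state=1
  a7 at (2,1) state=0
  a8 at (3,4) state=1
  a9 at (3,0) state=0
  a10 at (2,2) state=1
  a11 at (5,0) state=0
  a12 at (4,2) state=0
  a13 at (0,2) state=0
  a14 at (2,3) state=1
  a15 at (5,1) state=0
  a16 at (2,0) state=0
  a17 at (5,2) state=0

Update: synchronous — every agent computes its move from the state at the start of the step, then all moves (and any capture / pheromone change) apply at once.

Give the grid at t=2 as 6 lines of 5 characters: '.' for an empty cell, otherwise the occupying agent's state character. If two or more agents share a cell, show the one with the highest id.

..000
00..0
0011.
0...0
..0.0
000.0

t=1: a0@(1,1):0 a1@(1,4):0 a2@(0,3):0 a3@(1,0):0 a4@(0,4):0 a5@(5,4):0 a6@(4,4):0 a7@(2,1):0 a8@(3,4):1 a9@(3,0):0 a10@(2,2):1 a11@(5,0):0 a12@(4,2):0 a13@(0,2):0 a14@(2,3):1 a15@(5,1):0 a16@(2,0):0 a17@(5,2):0
t=2: a0@(1,1):0 a1@(1,4):0 a2@(0,3):0 a3@(1,0):0 a4@(0,4):0 a5@(5,4):0 a6@(4,4):0 a7@(2,1):0 a8@(3,4):0 a9@(3,0):0 a10@(2,2):1 a11@(5,0):0 a12@(4,2):0 a13@(0,2):0 a14@(2,3):1 a15@(5,1):0 a16@(2,0):0 a17@(5,2):0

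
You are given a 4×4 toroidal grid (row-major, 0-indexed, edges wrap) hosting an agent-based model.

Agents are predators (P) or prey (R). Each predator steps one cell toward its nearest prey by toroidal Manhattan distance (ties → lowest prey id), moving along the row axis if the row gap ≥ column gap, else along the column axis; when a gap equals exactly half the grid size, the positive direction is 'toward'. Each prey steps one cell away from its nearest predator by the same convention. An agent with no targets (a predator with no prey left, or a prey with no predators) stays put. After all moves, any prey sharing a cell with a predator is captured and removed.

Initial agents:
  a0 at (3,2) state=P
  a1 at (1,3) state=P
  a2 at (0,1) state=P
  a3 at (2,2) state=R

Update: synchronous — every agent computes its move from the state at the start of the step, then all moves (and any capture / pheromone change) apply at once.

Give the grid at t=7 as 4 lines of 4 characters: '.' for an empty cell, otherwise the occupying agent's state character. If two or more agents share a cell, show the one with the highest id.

..PP
....
....
..R.

t=1: a0@(2,2):P a1@(2,3):P a2@(1,1):P a3@(1,2):R
t=2: a0@(1,2):P a1@(1,3):P a2@(1,2):P a3@(0,2):R
t=3: a0@(0,2):P a1@(0,3):P a2@(0,2):P a3@(3,2):R
t=4: a0@(3,2):P a1@(3,3):P a2@(3,2):P a3@(2,2):R
t=5: a0@(2,2):P a1@(2,3):P a2@(2,2):P a3@(1,2):R
t=6: a0@(1,2):P a1@(1,3):P a2@(1,2):P a3@(0,2):R
t=7: a0@(0,2):P a1@(0,3):P a2@(0,2):P a3@(3,2):R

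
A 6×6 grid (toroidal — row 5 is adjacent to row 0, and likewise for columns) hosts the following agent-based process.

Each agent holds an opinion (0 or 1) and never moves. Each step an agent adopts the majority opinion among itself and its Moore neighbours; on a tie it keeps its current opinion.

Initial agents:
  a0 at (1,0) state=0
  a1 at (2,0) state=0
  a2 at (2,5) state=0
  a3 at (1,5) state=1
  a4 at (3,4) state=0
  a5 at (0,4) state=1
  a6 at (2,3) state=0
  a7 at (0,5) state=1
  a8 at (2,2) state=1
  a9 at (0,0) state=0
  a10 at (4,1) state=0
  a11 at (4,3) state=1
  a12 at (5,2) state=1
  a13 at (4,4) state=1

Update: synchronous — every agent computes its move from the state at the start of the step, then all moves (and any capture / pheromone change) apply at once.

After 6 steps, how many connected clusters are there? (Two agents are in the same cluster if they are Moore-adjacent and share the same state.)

t=1: a0@(1,0):0 a1@(2,0):0 a2@(2,5):0 a3@(1,5):0 a4@(3,4):0 a5@(0,4):1 a6@(2,3):0 a7@(0,5):1 a8@(2,2):1 a9@(0,0):0 a10@(4,1):0 a11@(4,3):1 a12@(5,2):1 a13@(4,4):1
t=2: a0@(1,0):0 a1@(2,0):0 a2@(2,5):0 a3@(1,5):0 a4@(3,4):0 a5@(0,4):1 a6@(2,3):0 a7@(0,5):0 a8@(2,2):1 a9@(0,0):0 a10@(4,1):0 a11@(4,3):1 a12@(5,2):1 a13@(4,4):1
t=3: a0@(1,0):0 a1@(2,0):0 a2@(2,5):0 a3@(1,5):0 a4@(3,4):0 a5@(0,4):0 a6@(2,3):0 a7@(0,5):0 a8@(2,2):1 a9@(0,0):0 a10@(4,1):0 a11@(4,3):1 a12@(5,2):1 a13@(4,4):1
t=4: (unchanged — steady state)

4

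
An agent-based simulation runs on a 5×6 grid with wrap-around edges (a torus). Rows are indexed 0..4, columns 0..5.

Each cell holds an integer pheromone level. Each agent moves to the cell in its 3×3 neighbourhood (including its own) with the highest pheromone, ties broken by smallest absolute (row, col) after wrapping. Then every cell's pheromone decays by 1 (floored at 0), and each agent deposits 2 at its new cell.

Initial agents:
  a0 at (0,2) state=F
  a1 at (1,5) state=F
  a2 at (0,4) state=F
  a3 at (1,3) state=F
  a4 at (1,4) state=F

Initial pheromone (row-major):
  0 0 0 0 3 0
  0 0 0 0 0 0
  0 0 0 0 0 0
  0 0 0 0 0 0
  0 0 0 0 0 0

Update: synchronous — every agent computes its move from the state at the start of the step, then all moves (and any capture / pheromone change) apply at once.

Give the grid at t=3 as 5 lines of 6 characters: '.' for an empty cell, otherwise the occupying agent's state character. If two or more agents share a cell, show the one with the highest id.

.F..F.
......
......
......
......

t=1: a0@(0,1) a1@(0,4) a2@(0,4) a3@(0,4) a4@(0,4) | pheromone: 0 2 0 0 10 0 / 0 0 0 0 0 0 / 0 0 0 0 0 0 / 0 0 0 0 0 0 / 0 0 0 0 0 0
t=2: a0@(0,1) a1@(0,4) a2@(0,4) a3@(0,4) a4@(0,4) | pheromone: 0 3 0 0 17 0 / 0 0 0 0 0 0 / 0 0 0 0 0 0 / 0 0 0 0 0 0 / 0 0 0 0 0 0
t=3: a0@(0,1) a1@(0,4) a2@(0,4) a3@(0,4) a4@(0,4) | pheromone: 0 4 0 0 24 0 / 0 0 0 0 0 0 / 0 0 0 0 0 0 / 0 0 0 0 0 0 / 0 0 0 0 0 0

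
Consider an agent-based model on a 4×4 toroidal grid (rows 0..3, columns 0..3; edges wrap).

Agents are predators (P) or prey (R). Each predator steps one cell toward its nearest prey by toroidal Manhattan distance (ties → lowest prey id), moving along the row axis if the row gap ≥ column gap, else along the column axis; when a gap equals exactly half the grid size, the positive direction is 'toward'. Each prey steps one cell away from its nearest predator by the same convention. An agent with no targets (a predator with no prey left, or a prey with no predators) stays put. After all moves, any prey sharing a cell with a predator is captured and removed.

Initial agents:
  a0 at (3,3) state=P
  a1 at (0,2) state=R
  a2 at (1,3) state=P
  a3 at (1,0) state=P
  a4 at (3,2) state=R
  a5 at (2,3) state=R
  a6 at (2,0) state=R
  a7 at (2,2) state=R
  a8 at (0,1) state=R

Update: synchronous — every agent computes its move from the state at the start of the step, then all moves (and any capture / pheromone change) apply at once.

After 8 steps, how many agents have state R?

t=1: a0@(3,2):P a1@(1,2):R a2@(2,3):P a3@(2,0):P a4@(3,1):R a5@(1,3):R a6@(3,0):R a7@(1,2):R a8@(3,1):R
t=2: a0@(3,1):P a1@(0,2):R a2@(1,3):P a3@(3,0):P a5@(0,3):R a6@(0,0):R a7@(0,2):R
t=3: a0@(0,1):P a1@(1,2):R a2@(0,3):P a3@(0,0):P a5@(3,3):R a6@(1,0):R a7@(1,2):R
t=4: a0@(1,1):P a1@(2,2):R a2@(3,3):P a3@(1,0):P a5@(2,3):R a6@(2,0):R a7@(2,2):R
t=5: a0@(2,1):P a1@(3,2):R a2@(2,3):P a3@(2,0):P a5@(1,3):R a6@(3,0):R a7@(3,2):R
t=6: a0@(3,1):P a1@(0,2):R a2@(1,3):P a3@(3,0):P a5@(0,3):R a6@(0,0):R a7@(0,2):R
t=7: a0@(0,1):P a1@(1,2):R a2@(0,3):P a3@(0,0):P a5@(3,3):R a6@(1,0):R a7@(1,2):R
t=8: a0@(1,1):P a1@(2,2):R a2@(3,3):P a3@(1,0):P a5@(2,3):R a6@(2,0):R a7@(2,2):R

4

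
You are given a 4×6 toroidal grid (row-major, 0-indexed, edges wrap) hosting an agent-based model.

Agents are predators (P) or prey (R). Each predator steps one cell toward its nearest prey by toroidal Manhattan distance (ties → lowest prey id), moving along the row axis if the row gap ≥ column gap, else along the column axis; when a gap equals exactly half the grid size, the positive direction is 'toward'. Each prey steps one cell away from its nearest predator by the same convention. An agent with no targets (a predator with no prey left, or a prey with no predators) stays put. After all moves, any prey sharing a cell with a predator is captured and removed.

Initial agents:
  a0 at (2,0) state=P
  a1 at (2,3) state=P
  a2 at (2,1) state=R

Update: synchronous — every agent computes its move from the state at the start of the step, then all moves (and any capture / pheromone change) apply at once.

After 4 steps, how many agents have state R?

0

t=1: a0@(2,1):P a1@(2,2):P
t=2: (unchanged — steady state)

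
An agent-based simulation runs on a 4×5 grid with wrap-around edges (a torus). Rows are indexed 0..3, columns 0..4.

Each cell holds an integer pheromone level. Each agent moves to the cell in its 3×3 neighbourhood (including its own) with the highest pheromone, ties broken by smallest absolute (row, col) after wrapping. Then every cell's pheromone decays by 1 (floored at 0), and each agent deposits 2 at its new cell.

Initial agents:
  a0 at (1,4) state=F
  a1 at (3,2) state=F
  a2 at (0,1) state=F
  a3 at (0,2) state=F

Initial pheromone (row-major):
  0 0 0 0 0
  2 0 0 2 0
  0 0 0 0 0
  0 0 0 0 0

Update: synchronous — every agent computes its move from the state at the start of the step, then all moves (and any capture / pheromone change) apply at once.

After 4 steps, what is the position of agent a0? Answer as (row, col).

t=1: a0@(1,0) a1@(0,1) a2@(1,0) a3@(1,3) | pheromone: 0 2 0 0 0 / 5 0 0 3 0 / 0 0 0 0 0 / 0 0 0 0 0
t=2: a0@(1,0) a1@(1,0) a2@(1,0) a3@(1,3) | pheromone: 0 1 0 0 0 / 10 0 0 4 0 / 0 0 0 0 0 / 0 0 0 0 0
t=3: a0@(1,0) a1@(1,0) a2@(1,0) a3@(1,3) | pheromone: 0 0 0 0 0 / 15 0 0 5 0 / 0 0 0 0 0 / 0 0 0 0 0
t=4: a0@(1,0) a1@(1,0) a2@(1,0) a3@(1,3) | pheromone: 0 0 0 0 0 / 20 0 0 6 0 / 0 0 0 0 0 / 0 0 0 0 0

(1, 0)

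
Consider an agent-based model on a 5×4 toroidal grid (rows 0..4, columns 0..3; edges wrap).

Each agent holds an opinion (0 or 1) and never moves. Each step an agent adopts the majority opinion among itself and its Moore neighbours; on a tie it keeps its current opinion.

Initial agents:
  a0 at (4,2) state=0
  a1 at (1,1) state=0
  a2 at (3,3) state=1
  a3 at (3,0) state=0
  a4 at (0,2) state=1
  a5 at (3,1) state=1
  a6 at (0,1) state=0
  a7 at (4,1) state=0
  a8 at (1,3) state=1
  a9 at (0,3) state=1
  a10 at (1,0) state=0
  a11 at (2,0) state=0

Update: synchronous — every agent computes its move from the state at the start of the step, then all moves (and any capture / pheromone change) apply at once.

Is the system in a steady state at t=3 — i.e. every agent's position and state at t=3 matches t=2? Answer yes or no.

t=1: a0@(4,2):1 a1@(1,1):0 a2@(3,3):0 a3@(3,0):0 a4@(0,2):0 a5@(3,1):0 a6@(0,1):0 a7@(4,1):0 a8@(1,3):1 a9@(0,3):1 a10@(1,0):0 a11@(2,0):0
t=2: a0@(4,2):0 a1@(1,1):0 a2@(3,3):0 a3@(3,0):0 a4@(0,2):0 a5@(3,1):0 a6@(0,1):0 a7@(4,1):0 a8@(1,3):0 a9@(0,3):1 a10@(1,0):0 a11@(2,0):0
t=3: a0@(4,2):0 a1@(1,1):0 a2@(3,3):0 a3@(3,0):0 a4@(0,2):0 a5@(3,1):0 a6@(0,1):0 a7@(4,1):0 a8@(1,3):0 a9@(0,3):0 a10@(1,0):0 a11@(2,0):0

no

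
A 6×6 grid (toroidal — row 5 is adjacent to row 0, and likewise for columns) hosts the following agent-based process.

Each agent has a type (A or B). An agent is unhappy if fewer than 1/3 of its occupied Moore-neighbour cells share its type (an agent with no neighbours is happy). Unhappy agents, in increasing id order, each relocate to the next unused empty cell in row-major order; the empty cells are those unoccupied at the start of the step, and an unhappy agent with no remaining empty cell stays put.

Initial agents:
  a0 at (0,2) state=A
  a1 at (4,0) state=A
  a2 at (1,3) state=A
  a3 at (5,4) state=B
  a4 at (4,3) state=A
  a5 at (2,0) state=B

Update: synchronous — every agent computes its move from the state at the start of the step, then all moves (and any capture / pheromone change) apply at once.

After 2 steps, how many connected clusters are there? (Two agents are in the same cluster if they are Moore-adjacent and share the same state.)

t=1: a0@(0,2):A a1@(4,0):A a2@(1,3):A a3@(0,0):B a4@(0,1):A a5@(2,0):B
t=2: a0@(0,2):A a1@(4,0):A a2@(1,3):A a3@(0,3):B a4@(0,1):A a5@(2,0):B

4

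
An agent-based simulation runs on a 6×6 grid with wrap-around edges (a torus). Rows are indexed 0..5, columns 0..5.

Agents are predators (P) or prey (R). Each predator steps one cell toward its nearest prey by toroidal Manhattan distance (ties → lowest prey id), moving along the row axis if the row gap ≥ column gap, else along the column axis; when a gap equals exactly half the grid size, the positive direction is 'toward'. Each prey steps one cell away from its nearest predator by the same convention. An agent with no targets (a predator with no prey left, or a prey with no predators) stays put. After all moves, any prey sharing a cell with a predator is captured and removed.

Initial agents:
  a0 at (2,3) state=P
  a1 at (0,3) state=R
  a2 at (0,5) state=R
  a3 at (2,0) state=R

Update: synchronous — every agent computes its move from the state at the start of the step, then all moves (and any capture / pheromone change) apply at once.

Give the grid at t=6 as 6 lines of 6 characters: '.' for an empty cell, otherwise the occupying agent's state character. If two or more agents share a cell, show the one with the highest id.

t=1: a0@(1,3):P a1@(5,3):R a2@(5,5):R a3@(2,5):R
t=2: a0@(0,3):P a1@(4,3):R a2@(4,5):R a3@(2,0):R
t=3: a0@(5,3):P a1@(3,3):R a2@(3,5):R a3@(2,5):R
t=4: a0@(4,3):P a1@(2,3):R a2@(2,5):R a3@(1,5):R
t=5: a0@(3,3):P a1@(1,3):R a2@(1,5):R a3@(0,5):R
t=6: a0@(2,3):P a1@(0,3):R a2@(0,5):R a3@(5,5):R

...R.R
......
...P..
......
......
.....R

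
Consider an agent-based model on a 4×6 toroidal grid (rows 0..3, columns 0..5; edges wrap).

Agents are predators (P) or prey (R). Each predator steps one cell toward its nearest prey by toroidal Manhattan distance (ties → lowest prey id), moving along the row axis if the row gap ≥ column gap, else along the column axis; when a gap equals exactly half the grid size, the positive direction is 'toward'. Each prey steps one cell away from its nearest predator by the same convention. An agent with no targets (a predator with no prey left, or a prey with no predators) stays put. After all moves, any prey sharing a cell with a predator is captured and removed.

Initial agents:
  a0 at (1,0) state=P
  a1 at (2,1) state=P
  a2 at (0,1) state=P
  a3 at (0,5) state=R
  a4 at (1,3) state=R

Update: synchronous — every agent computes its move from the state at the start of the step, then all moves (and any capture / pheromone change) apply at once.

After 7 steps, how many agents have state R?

t=1: a0@(0,0):P a1@(2,2):P a2@(0,0):P a3@(3,5):R a4@(1,2):R
t=2: a0@(3,0):P a1@(1,2):P a2@(3,0):P a3@(2,5):R a4@(0,2):R
t=3: a0@(2,0):P a1@(0,2):P a2@(2,0):P a3@(1,5):R a4@(3,2):R
t=4: a0@(1,0):P a1@(3,2):P a2@(1,0):P a3@(0,5):R a4@(2,2):R
t=5: a0@(0,0):P a1@(2,2):P a2@(0,0):P a3@(3,5):R a4@(1,2):R
t=6: a0@(3,0):P a1@(1,2):P a2@(3,0):P a3@(2,5):R a4@(0,2):R
t=7: a0@(2,0):P a1@(0,2):P a2@(2,0):P a3@(1,5):R a4@(3,2):R

2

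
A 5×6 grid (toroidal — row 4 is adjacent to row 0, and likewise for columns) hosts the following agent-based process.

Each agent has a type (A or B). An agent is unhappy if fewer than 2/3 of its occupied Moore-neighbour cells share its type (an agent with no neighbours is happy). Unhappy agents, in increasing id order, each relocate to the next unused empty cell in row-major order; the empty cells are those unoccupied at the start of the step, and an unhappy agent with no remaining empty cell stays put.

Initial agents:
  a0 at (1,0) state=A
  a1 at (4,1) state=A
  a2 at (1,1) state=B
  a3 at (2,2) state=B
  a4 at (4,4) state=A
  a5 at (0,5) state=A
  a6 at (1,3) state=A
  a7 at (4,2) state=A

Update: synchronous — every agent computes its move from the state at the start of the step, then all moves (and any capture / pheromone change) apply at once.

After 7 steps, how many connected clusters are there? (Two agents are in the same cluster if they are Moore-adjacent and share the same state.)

3

t=1: a0@(0,0):A a1@(4,1):A a2@(0,1):B a3@(0,2):B a4@(4,4):A a5@(0,5):A a6@(0,3):A a7@(4,2):A
t=2: a0@(0,0):A a1@(0,4):A a2@(1,0):B a3@(1,1):B a4@(4,4):A a5@(0,5):A a6@(0,3):A a7@(1,2):A
t=3: a0@(0,1):A a1@(0,4):A a2@(0,2):B a3@(1,3):B a4@(4,4):A a5@(0,5):A a6@(0,3):A a7@(1,4):A
t=4: a0@(0,0):A a1@(0,4):A a2@(1,0):B a3@(1,1):B a4@(4,4):A a5@(0,5):A a6@(1,2):A a7@(1,4):A
t=5: a0@(0,1):A a1@(0,4):A a2@(0,2):B a3@(0,3):B a4@(4,4):A a5@(0,5):A a6@(1,3):A a7@(1,4):A
t=6: a0@(0,0):A a1@(0,4):A a2@(1,0):B a3@(1,1):B a4@(4,4):A a5@(0,5):A a6@(1,2):A a7@(1,4):A
t=7: a0@(0,1):A a1@(0,4):A a2@(0,2):B a3@(0,3):B a4@(4,4):A a5@(0,5):A a6@(1,3):A a7@(1,4):A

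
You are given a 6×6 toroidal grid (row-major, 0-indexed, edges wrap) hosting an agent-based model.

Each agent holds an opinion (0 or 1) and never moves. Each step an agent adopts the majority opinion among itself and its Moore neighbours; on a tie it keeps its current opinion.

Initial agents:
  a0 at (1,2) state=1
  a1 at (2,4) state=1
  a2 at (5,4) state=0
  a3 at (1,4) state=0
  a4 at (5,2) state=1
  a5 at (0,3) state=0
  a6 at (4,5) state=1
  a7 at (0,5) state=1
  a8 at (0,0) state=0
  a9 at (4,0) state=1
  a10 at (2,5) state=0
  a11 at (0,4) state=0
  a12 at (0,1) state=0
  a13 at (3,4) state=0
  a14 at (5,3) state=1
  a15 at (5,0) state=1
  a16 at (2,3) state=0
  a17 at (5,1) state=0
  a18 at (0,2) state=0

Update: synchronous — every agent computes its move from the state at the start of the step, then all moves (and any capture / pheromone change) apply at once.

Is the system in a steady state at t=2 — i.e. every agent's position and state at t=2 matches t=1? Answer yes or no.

t=1: a0@(1,2):0 a1@(2,4):0 a2@(5,4):0 a3@(1,4):0 a4@(5,2):0 a5@(0,3):0 a6@(4,5):1 a7@(0,5):0 a8@(0,0):0 a9@(4,0):1 a10@(2,5):0 a11@(0,4):0 a12@(0,1):0 a13@(3,4):0 a14@(5,3):0 a15@(5,0):1 a16@(2,3):0 a17@(5,1):0 a18@(0,2):0
t=2: a0@(1,2):0 a1@(2,4):0 a2@(5,4):0 a3@(1,4):0 a4@(5,2):0 a5@(0,3):0 a6@(4,5):1 a7@(0,5):0 a8@(0,0):0 a9@(4,0):1 a10@(2,5):0 a11@(0,4):0 a12@(0,1):0 a13@(3,4):0 a14@(5,3):0 a15@(5,0):0 a16@(2,3):0 a17@(5,1):0 a18@(0,2):0

no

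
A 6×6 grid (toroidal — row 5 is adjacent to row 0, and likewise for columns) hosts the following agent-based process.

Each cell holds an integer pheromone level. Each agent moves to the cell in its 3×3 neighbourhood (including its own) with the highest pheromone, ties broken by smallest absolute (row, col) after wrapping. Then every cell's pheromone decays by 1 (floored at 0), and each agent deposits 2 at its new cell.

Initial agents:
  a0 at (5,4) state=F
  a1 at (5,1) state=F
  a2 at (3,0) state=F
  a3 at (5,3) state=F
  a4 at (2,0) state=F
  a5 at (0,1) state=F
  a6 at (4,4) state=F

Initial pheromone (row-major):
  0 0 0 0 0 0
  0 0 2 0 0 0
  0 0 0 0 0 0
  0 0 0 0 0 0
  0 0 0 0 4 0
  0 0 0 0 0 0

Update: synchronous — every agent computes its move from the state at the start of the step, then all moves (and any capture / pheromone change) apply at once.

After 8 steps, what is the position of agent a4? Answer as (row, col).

t=1: a0@(4,4) a1@(0,0) a2@(2,0) a3@(4,4) a4@(1,0) a5@(1,2) a6@(4,4) | pheromone: 2 0 0 0 0 0 / 2 0 3 0 0 0 / 2 0 0 0 0 0 / 0 0 0 0 0 0 / 0 0 0 0 9 0 / 0 0 0 0 0 0
t=2: a0@(4,4) a1@(0,0) a2@(1,0) a3@(4,4) a4@(0,0) a5@(1,2) a6@(4,4) | pheromone: 5 0 0 0 0 0 / 3 0 4 0 0 0 / 1 0 0 0 0 0 / 0 0 0 0 0 0 / 0 0 0 0 14 0 / 0 0 0 0 0 0
t=3: a0@(4,4) a1@(0,0) a2@(0,0) a3@(4,4) a4@(0,0) a5@(1,2) a6@(4,4) | pheromone: 10 0 0 0 0 0 / 2 0 5 0 0 0 / 0 0 0 0 0 0 / 0 0 0 0 0 0 / 0 0 0 0 19 0 / 0 0 0 0 0 0
t=4: a0@(4,4) a1@(0,0) a2@(0,0) a3@(4,4) a4@(0,0) a5@(1,2) a6@(4,4) | pheromone: 15 0 0 0 0 0 / 1 0 6 0 0 0 / 0 0 0 0 0 0 / 0 0 0 0 0 0 / 0 0 0 0 24 0 / 0 0 0 0 0 0
t=5: a0@(4,4) a1@(0,0) a2@(0,0) a3@(4,4) a4@(0,0) a5@(1,2) a6@(4,4) | pheromone: 20 0 0 0 0 0 / 0 0 7 0 0 0 / 0 0 0 0 0 0 / 0 0 0 0 0 0 / 0 0 0 0 29 0 / 0 0 0 0 0 0
t=6: a0@(4,4) a1@(0,0) a2@(0,0) a3@(4,4) a4@(0,0) a5@(1,2) a6@(4,4) | pheromone: 25 0 0 0 0 0 / 0 0 8 0 0 0 / 0 0 0 0 0 0 / 0 0 0 0 0 0 / 0 0 0 0 34 0 / 0 0 0 0 0 0
t=7: a0@(4,4) a1@(0,0) a2@(0,0) a3@(4,4) a4@(0,0) a5@(1,2) a6@(4,4) | pheromone: 30 0 0 0 0 0 / 0 0 9 0 0 0 / 0 0 0 0 0 0 / 0 0 0 0 0 0 / 0 0 0 0 39 0 / 0 0 0 0 0 0
t=8: a0@(4,4) a1@(0,0) a2@(0,0) a3@(4,4) a4@(0,0) a5@(1,2) a6@(4,4) | pheromone: 35 0 0 0 0 0 / 0 0 10 0 0 0 / 0 0 0 0 0 0 / 0 0 0 0 0 0 / 0 0 0 0 44 0 / 0 0 0 0 0 0

(0, 0)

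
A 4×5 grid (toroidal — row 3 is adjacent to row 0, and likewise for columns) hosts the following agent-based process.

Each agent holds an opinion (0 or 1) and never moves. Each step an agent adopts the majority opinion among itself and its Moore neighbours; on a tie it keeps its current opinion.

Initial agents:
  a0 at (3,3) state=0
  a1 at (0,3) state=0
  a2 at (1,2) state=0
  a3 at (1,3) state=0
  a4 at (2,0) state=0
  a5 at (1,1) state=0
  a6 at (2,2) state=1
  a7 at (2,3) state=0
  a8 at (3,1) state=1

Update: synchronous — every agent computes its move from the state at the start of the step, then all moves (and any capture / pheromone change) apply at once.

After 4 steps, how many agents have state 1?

t=1: a0@(3,3):0 a1@(0,3):0 a2@(1,2):0 a3@(1,3):0 a4@(2,0):0 a5@(1,1):0 a6@(2,2):0 a7@(2,3):0 a8@(3,1):1
t=2: a0@(3,3):0 a1@(0,3):0 a2@(1,2):0 a3@(1,3):0 a4@(2,0):0 a5@(1,1):0 a6@(2,2):0 a7@(2,3):0 a8@(3,1):0
t=3: (unchanged — steady state)

0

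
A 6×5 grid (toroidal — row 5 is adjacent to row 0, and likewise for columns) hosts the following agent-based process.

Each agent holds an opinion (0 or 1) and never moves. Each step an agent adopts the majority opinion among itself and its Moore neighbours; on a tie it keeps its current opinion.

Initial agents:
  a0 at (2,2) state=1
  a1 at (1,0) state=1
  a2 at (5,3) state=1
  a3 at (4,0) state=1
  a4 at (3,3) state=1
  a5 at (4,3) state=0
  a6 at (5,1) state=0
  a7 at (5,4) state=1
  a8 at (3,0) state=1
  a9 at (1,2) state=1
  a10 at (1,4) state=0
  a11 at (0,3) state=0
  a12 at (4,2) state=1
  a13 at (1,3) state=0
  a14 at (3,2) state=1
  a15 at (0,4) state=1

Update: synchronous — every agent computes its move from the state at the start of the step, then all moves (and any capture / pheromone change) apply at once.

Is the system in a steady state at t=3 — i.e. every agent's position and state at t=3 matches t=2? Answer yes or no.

t=1: a0@(2,2):1 a1@(1,0):1 a2@(5,3):1 a3@(4,0):1 a4@(3,3):1 a5@(4,3):1 a6@(5,1):1 a7@(5,4):1 a8@(3,0):1 a9@(1,2):1 a10@(1,4):0 a11@(0,3):1 a12@(4,2):1 a13@(1,3):0 a14@(3,2):1 a15@(0,4):1
t=2: a0@(2,2):1 a1@(1,0):1 a2@(5,3):1 a3@(4,0):1 a4@(3,3):1 a5@(4,3):1 a6@(5,1):1 a7@(5,4):1 a8@(3,0):1 a9@(1,2):1 a10@(1,4):1 a11@(0,3):1 a12@(4,2):1 a13@(1,3):1 a14@(3,2):1 a15@(0,4):1
t=3: (unchanged — steady state)

yes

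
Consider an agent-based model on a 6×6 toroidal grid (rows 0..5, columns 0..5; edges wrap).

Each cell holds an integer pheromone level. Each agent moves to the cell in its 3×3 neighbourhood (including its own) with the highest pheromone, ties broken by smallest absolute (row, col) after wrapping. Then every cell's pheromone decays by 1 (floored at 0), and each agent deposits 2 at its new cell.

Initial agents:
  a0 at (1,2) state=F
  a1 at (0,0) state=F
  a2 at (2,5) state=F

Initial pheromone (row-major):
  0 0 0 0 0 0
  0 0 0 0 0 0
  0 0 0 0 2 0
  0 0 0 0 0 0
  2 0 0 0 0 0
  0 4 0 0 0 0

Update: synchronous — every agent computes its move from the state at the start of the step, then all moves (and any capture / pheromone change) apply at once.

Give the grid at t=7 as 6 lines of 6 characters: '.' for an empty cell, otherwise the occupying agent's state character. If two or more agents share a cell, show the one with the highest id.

t=1: a0@(0,1) a1@(5,1) a2@(2,4) | pheromone: 0 2 0 0 0 0 / 0 0 0 0 0 0 / 0 0 0 0 3 0 / 0 0 0 0 0 0 / 1 0 0 0 0 0 / 0 5 0 0 0 0
t=2: a0@(5,1) a1@(5,1) a2@(2,4) | pheromone: 0 1 0 0 0 0 / 0 0 0 0 0 0 / 0 0 0 0 4 0 / 0 0 0 0 0 0 / 0 0 0 0 0 0 / 0 8 0 0 0 0
t=3: a0@(5,1) a1@(5,1) a2@(2,4) | pheromone: 0 0 0 0 0 0 / 0 0 0 0 0 0 / 0 0 0 0 5 0 / 0 0 0 0 0 0 / 0 0 0 0 0 0 / 0 11 0 0 0 0
t=4: a0@(5,1) a1@(5,1) a2@(2,4) | pheromone: 0 0 0 0 0 0 / 0 0 0 0 0 0 / 0 0 0 0 6 0 / 0 0 0 0 0 0 / 0 0 0 0 0 0 / 0 14 0 0 0 0
t=5: a0@(5,1) a1@(5,1) a2@(2,4) | pheromone: 0 0 0 0 0 0 / 0 0 0 0 0 0 / 0 0 0 0 7 0 / 0 0 0 0 0 0 / 0 0 0 0 0 0 / 0 17 0 0 0 0
t=6: a0@(5,1) a1@(5,1) a2@(2,4) | pheromone: 0 0 0 0 0 0 / 0 0 0 0 0 0 / 0 0 0 0 8 0 / 0 0 0 0 0 0 / 0 0 0 0 0 0 / 0 20 0 0 0 0
t=7: a0@(5,1) a1@(5,1) a2@(2,4) | pheromone: 0 0 0 0 0 0 / 0 0 0 0 0 0 / 0 0 0 0 9 0 / 0 0 0 0 0 0 / 0 0 0 0 0 0 / 0 23 0 0 0 0

......
......
....F.
......
......
.F....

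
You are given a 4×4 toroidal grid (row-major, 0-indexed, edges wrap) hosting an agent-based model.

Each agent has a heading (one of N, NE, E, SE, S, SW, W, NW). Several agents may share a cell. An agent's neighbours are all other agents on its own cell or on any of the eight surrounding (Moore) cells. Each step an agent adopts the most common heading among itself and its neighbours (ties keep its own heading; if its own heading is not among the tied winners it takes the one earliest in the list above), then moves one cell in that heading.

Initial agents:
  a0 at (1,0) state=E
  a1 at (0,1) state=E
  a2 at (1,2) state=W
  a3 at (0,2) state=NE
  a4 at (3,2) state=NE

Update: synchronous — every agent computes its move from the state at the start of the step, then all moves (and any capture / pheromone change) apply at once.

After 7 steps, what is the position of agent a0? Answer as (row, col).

(1, 3)

t=1: a0@(1,1):E a1@(0,2):E a2@(1,1):W a3@(3,3):NE a4@(2,3):NE
t=2: a0@(1,2):E a1@(0,3):E a2@(1,2):E a3@(2,0):NE a4@(1,0):NE
t=3: a0@(1,3):E a1@(0,0):E a2@(1,3):E a3@(1,1):NE a4@(0,1):NE
t=4: a0@(1,0):E a1@(0,1):E a2@(1,0):E a3@(0,2):NE a4@(3,2):NE
t=5: a0@(1,1):E a1@(0,2):E a2@(1,1):E a3@(3,3):NE a4@(2,3):NE
t=6: a0@(1,2):E a1@(0,3):E a2@(1,2):E a3@(2,0):NE a4@(1,0):NE
t=7: a0@(1,3):E a1@(0,0):E a2@(1,3):E a3@(1,1):NE a4@(0,1):NE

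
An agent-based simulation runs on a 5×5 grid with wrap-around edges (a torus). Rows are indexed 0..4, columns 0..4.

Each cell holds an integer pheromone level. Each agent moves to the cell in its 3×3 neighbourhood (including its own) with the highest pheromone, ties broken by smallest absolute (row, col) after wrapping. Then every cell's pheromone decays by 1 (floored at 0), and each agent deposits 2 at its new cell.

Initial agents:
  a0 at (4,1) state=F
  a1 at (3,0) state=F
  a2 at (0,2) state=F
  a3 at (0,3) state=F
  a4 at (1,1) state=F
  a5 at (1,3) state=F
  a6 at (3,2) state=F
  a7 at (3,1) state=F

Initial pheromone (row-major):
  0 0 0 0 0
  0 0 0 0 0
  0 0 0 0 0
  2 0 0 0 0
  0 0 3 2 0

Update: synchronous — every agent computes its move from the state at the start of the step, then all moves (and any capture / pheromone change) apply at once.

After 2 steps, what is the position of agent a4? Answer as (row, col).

(0, 0)

t=1: a0@(4,2) a1@(3,0) a2@(4,2) a3@(4,2) a4@(0,0) a5@(0,2) a6@(4,2) a7@(4,2) | pheromone: 2 0 2 0 0 / 0 0 0 0 0 / 0 0 0 0 0 / 3 0 0 0 0 / 0 0 12 1 0
t=2: a0@(4,2) a1@(3,0) a2@(4,2) a3@(4,2) a4@(0,0) a5@(4,2) a6@(4,2) a7@(4,2) | pheromone: 3 0 1 0 0 / 0 0 0 0 0 / 0 0 0 0 0 / 4 0 0 0 0 / 0 0 23 0 0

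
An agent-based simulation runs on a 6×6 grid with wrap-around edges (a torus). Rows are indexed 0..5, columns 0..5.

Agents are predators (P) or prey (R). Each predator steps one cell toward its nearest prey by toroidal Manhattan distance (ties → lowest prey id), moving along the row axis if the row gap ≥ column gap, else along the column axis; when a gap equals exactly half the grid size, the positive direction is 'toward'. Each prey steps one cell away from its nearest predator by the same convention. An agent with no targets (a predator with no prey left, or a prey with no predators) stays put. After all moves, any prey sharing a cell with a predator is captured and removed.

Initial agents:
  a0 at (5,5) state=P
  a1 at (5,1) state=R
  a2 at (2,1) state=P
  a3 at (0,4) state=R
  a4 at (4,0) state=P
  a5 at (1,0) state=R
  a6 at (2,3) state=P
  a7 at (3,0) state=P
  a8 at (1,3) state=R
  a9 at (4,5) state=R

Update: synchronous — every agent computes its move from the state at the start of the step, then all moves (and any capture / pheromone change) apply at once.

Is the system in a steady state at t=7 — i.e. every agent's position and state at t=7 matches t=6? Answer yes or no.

t=1: a0@(4,5):P a1@(5,2):R a2@(1,1):P a3@(1,4):R a4@(4,5):P a5@(0,0):R a6@(1,3):P a7@(2,0):P a8@(0,3):R a9@(3,5):R
t=2: a0@(3,5):P a1@(4,2):R a2@(0,1):P a3@(1,5):R a4@(3,5):P a5@(5,0):R a6@(1,4):P a7@(1,0):P a8@(5,3):R a9@(2,5):R
t=3: a0@(2,5):P a1@(3,2):R a2@(5,1):P a3@(1,0):R a4@(2,5):P a5@(4,0):R a6@(1,5):P a7@(1,5):P a8@(5,4):R
t=4: a0@(1,5):P a1@(2,2):R a2@(4,1):P a3@(1,1):R a4@(1,5):P a5@(3,0):R a6@(1,0):P a7@(1,0):P a8@(5,3):R
t=5: a0@(1,0):P a1@(1,2):R a2@(3,1):P a3@(1,2):R a4@(1,0):P a5@(2,0):R a6@(1,1):P a7@(1,1):P a8@(5,4):R
t=6: a0@(2,0):P a1@(1,3):R a2@(2,1):P a3@(1,3):R a4@(2,0):P a5@(3,0):R a6@(1,2):P a7@(1,2):P a8@(4,4):R
t=7: a0@(3,0):P a1@(1,4):R a2@(3,1):P a3@(1,4):R a4@(3,0):P a5@(4,0):R a6@(1,3):P a7@(1,3):P a8@(5,4):R

no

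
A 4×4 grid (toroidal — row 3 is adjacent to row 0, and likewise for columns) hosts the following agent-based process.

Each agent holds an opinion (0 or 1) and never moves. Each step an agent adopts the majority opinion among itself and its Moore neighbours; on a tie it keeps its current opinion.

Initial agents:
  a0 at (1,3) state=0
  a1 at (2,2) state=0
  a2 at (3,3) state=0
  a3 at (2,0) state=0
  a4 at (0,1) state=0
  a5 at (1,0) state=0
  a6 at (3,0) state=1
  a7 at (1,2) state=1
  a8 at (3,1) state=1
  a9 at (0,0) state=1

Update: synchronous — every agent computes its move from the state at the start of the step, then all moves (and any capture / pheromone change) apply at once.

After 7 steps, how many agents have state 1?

3

t=1: a0@(1,3):0 a1@(2,2):0 a2@(3,3):0 a3@(2,0):0 a4@(0,1):1 a5@(1,0):0 a6@(3,0):1 a7@(1,2):0 a8@(3,1):1 a9@(0,0):0
t=2: (unchanged — steady state)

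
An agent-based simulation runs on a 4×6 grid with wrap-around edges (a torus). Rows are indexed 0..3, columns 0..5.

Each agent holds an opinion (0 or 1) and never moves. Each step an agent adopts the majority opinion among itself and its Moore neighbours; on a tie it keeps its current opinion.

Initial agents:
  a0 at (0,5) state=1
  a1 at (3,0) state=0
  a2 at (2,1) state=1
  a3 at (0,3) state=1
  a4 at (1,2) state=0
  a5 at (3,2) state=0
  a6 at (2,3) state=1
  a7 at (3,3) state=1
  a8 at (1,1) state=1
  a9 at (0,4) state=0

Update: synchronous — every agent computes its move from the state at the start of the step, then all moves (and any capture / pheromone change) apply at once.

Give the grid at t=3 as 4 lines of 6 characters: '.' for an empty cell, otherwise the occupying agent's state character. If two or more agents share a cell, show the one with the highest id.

t=1: a0@(0,5):0 a1@(3,0):1 a2@(2,1):0 a3@(0,3):0 a4@(1,2):1 a5@(3,2):1 a6@(2,3):1 a7@(3,3):1 a8@(1,1):1 a9@(0,4):1
t=2: a0@(0,5):1 a1@(3,0):0 a2@(2,1):1 a3@(0,3):1 a4@(1,2):1 a5@(3,2):1 a6@(2,3):1 a7@(3,3):1 a8@(1,1):1 a9@(0,4):1
t=3: a0@(0,5):1 a1@(3,0):1 a2@(2,1):1 a3@(0,3):1 a4@(1,2):1 a5@(3,2):1 a6@(2,3):1 a7@(3,3):1 a8@(1,1):1 a9@(0,4):1

...111
.11...
.1.1..
1.11..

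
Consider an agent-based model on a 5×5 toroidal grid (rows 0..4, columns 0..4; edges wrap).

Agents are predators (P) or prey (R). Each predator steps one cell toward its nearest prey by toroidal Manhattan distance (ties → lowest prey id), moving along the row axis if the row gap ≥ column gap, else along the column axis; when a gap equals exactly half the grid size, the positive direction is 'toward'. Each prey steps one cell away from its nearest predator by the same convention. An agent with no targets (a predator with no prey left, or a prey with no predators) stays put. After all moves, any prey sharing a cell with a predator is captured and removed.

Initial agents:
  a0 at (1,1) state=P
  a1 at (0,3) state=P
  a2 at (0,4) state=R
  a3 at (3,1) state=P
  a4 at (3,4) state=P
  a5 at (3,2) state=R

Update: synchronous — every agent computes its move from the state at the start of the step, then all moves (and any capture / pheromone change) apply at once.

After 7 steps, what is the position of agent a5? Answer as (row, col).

t=1: a0@(1,0):P a1@(0,4):P a2@(0,0):R a3@(3,2):P a4@(4,4):P a5@(3,3):R
t=2: a0@(0,0):P a1@(0,0):P a2@(4,0):R a3@(3,3):P a4@(0,4):P a5@(3,4):R
t=3: a0@(4,0):P a1@(4,0):P a2@(3,0):R a3@(3,4):P a4@(4,4):P a5@(3,0):R
t=4: a0@(3,0):P a1@(3,0):P a2@(2,0):R a3@(3,0):P a4@(3,4):P a5@(2,0):R
t=5: a0@(2,0):P a1@(2,0):P a2@(1,0):R a3@(2,0):P a4@(2,4):P a5@(1,0):R
t=6: a0@(1,0):P a1@(1,0):P a2@(0,0):R a3@(1,0):P a4@(1,4):P a5@(0,0):R
t=7: a0@(0,0):P a1@(0,0):P a2@(4,0):R a3@(0,0):P a4@(0,4):P a5@(4,0):R

(4, 0)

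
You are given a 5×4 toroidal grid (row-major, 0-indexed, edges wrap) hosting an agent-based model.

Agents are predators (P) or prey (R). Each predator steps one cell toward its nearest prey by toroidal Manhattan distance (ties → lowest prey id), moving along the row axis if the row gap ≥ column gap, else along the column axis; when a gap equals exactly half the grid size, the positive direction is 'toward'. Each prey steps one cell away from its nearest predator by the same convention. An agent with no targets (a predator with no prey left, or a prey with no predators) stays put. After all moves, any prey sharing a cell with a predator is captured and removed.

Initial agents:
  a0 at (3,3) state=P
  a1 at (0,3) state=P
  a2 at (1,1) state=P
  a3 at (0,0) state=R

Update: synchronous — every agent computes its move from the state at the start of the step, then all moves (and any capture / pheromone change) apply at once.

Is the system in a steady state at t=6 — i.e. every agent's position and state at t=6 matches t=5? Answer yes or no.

yes

t=1: a0@(4,3):P a1@(0,0):P a2@(0,1):P
t=2: (unchanged — steady state)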